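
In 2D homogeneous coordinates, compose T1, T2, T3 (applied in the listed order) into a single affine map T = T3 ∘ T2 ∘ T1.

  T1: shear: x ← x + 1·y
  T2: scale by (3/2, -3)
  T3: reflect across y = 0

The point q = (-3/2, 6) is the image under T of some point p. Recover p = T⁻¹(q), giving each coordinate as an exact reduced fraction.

p = (-3, 2)

T1 = [1 1 0; 0 1 0; 0 0 1]
T2·T1 = [3/2 3/2 0; 0 -3 0; 0 0 1]
T3·…·T1 = [3/2 3/2 0; 0 3 0; 0 0 1]
det M = 9/2; M⁻¹ = [2/3 -1/3 0; 0 1/3 0; 0 0 1]
M⁻¹ · (-3/2, 6)ᵀ = (-3, 2)ᵀ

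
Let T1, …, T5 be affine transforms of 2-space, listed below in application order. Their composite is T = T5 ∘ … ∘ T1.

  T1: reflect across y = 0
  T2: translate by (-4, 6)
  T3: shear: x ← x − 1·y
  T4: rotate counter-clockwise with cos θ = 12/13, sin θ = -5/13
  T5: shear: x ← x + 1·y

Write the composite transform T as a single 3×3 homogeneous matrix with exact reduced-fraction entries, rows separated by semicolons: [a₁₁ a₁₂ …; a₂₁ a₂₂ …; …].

T1 = [1 0 0; 0 -1 0; 0 0 1]
T2·T1 = [1 0 -4; 0 -1 6; 0 0 1]
T3·…·T1 = [1 1 -10; 0 -1 6; 0 0 1]
T4·…·T1 = [12/13 7/13 -90/13; -5/13 -17/13 122/13; 0 0 1]
T5·…·T1 = [7/13 -10/13 32/13; -5/13 -17/13 122/13; 0 0 1]

T = [7/13 -10/13 32/13; -5/13 -17/13 122/13; 0 0 1]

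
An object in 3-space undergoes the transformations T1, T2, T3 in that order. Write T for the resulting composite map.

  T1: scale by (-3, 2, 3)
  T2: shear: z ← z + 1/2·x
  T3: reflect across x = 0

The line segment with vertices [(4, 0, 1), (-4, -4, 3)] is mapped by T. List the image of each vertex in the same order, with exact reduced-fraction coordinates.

image vertices: (12, 0, -3), (-12, -8, 15)

T1 scale by (-3, 2, 3): (4, 0, 1) → (-12, 0, 3); (-4, -4, 3) → (12, -8, 9)
T2 shear: z ← z + 1/2·x: (-12, 0, 3) → (-12, 0, -3); (12, -8, 9) → (12, -8, 15)
T3 reflect across x = 0: (-12, 0, -3) → (12, 0, -3); (12, -8, 15) → (-12, -8, 15)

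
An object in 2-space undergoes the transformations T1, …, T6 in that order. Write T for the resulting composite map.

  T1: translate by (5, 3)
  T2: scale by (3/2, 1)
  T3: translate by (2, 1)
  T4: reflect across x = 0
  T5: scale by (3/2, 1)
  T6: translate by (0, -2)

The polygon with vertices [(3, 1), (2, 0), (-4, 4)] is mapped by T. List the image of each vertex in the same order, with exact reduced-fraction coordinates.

image vertices: (-21, 3), (-75/4, 2), (-21/4, 6)

T1 translate by (5, 3): (3, 1) → (8, 4); (2, 0) → (7, 3); (-4, 4) → (1, 7)
T2 scale by (3/2, 1): (8, 4) → (12, 4); (7, 3) → (21/2, 3); (1, 7) → (3/2, 7)
T3 translate by (2, 1): (12, 4) → (14, 5); (21/2, 3) → (25/2, 4); (3/2, 7) → (7/2, 8)
T4 reflect across x = 0: (14, 5) → (-14, 5); (25/2, 4) → (-25/2, 4); (7/2, 8) → (-7/2, 8)
T5 scale by (3/2, 1): (-14, 5) → (-21, 5); (-25/2, 4) → (-75/4, 4); (-7/2, 8) → (-21/4, 8)
T6 translate by (0, -2): (-21, 5) → (-21, 3); (-75/4, 4) → (-75/4, 2); (-21/4, 8) → (-21/4, 6)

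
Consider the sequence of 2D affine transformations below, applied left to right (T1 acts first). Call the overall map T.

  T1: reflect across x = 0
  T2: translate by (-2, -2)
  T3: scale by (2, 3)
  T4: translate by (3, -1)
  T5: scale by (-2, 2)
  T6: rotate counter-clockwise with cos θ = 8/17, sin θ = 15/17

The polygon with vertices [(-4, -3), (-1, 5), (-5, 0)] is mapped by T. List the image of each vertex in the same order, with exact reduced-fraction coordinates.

T1 reflect across x = 0: (-4, -3) → (4, -3); (-1, 5) → (1, 5); (-5, 0) → (5, 0)
T2 translate by (-2, -2): (4, -3) → (2, -5); (1, 5) → (-1, 3); (5, 0) → (3, -2)
T3 scale by (2, 3): (2, -5) → (4, -15); (-1, 3) → (-2, 9); (3, -2) → (6, -6)
T4 translate by (3, -1): (4, -15) → (7, -16); (-2, 9) → (1, 8); (6, -6) → (9, -7)
T5 scale by (-2, 2): (7, -16) → (-14, -32); (1, 8) → (-2, 16); (9, -7) → (-18, -14)
T6 rotate counter-clockwise with cos θ = 8/17, sin θ = 15/17: (-14, -32) → (368/17, -466/17); (-2, 16) → (-256/17, 98/17); (-18, -14) → (66/17, -382/17)

image vertices: (368/17, -466/17), (-256/17, 98/17), (66/17, -382/17)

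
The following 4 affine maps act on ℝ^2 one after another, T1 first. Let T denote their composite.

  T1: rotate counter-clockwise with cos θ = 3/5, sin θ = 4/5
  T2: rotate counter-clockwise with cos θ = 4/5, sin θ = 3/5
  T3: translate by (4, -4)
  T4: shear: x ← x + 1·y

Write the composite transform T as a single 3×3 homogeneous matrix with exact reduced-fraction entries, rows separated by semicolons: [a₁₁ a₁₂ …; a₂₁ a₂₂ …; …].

T1 = [3/5 -4/5 0; 4/5 3/5 0; 0 0 1]
T2·T1 = [0 -1 0; 1 0 0; 0 0 1]
T3·…·T1 = [0 -1 4; 1 0 -4; 0 0 1]
T4·…·T1 = [1 -1 0; 1 0 -4; 0 0 1]

T = [1 -1 0; 1 0 -4; 0 0 1]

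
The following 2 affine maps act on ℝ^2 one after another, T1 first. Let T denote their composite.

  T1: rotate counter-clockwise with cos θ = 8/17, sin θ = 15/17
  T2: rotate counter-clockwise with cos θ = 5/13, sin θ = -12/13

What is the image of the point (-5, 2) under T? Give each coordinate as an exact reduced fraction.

T(p) = (-1058/221, 545/221)

T1 rotate counter-clockwise with cos θ = 8/17, sin θ = 15/17: (-5, 2) → (-70/17, -59/17)
T2 rotate counter-clockwise with cos θ = 5/13, sin θ = -12/13: (-70/17, -59/17) → (-1058/221, 545/221)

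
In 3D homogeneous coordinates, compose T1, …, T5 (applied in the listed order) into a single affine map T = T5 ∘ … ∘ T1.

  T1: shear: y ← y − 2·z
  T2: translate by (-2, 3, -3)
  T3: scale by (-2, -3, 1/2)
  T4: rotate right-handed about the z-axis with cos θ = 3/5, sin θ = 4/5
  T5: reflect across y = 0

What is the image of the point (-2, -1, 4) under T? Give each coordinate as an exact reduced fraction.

T1 shear: y ← y − 2·z: (-2, -1, 4) → (-2, -9, 4)
T2 translate by (-2, 3, -3): (-2, -9, 4) → (-4, -6, 1)
T3 scale by (-2, -3, 1/2): (-4, -6, 1) → (8, 18, 1/2)
T4 rotate right-handed about the z-axis with cos θ = 3/5, sin θ = 4/5: (8, 18, 1/2) → (-48/5, 86/5, 1/2)
T5 reflect across y = 0: (-48/5, 86/5, 1/2) → (-48/5, -86/5, 1/2)

T(p) = (-48/5, -86/5, 1/2)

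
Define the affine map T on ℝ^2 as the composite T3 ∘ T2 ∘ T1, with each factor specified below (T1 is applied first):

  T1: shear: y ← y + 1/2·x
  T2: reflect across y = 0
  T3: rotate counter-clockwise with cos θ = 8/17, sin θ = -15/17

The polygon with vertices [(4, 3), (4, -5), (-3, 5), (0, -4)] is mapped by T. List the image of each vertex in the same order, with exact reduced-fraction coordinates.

image vertices: (-43/17, -100/17), (77/17, -36/17), (-9/2, 1), (60/17, 32/17)

T1 shear: y ← y + 1/2·x: (4, 3) → (4, 5); (4, -5) → (4, -3); (-3, 5) → (-3, 7/2); (0, -4) → (0, -4)
T2 reflect across y = 0: (4, 5) → (4, -5); (4, -3) → (4, 3); (-3, 7/2) → (-3, -7/2); (0, -4) → (0, 4)
T3 rotate counter-clockwise with cos θ = 8/17, sin θ = -15/17: (4, -5) → (-43/17, -100/17); (4, 3) → (77/17, -36/17); (-3, -7/2) → (-9/2, 1); (0, 4) → (60/17, 32/17)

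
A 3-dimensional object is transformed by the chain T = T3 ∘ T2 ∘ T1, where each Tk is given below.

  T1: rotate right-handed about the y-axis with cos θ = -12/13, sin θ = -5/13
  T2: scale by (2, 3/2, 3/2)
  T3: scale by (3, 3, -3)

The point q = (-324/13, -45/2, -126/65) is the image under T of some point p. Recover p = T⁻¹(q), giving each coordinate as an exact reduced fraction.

T1 = [-12/13 0 -5/13 0; 0 1 0 0; 5/13 0 -12/13 0; 0 0 0 1]
T2·T1 = [-24/13 0 -10/13 0; 0 3/2 0 0; 15/26 0 -18/13 0; 0 0 0 1]
T3·…·T1 = [-72/13 0 -30/13 0; 0 9/2 0 0; -45/26 0 54/13 0; 0 0 0 1]
det M = -243/2; M⁻¹ = [-2/13 0 -10/117 0; 0 2/9 0 0; -5/78 0 8/39 0; 0 0 0 1]
M⁻¹ · (-324/13, -45/2, -126/65)ᵀ = (4, -5, 6/5)ᵀ

p = (4, -5, 6/5)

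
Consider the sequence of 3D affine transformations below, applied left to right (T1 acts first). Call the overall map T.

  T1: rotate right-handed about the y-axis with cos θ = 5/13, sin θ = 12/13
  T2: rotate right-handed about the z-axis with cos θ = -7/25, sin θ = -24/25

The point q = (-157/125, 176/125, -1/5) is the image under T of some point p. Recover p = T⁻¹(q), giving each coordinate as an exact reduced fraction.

T1 = [5/13 0 12/13 0; 0 1 0 0; -12/13 0 5/13 0; 0 0 0 1]
T2·T1 = [-7/65 24/25 -84/325 0; -24/65 -7/25 -288/325 0; -12/13 0 5/13 0; 0 0 0 1]
det M = 1; M⁻¹ = [-7/65 -24/65 -12/13 0; 24/25 -7/25 0 0; -84/325 -288/325 5/13 0; 0 0 0 1]
M⁻¹ · (-157/125, 176/125, -1/5)ᵀ = (-1/5, -8/5, -1)ᵀ

p = (-1/5, -8/5, -1)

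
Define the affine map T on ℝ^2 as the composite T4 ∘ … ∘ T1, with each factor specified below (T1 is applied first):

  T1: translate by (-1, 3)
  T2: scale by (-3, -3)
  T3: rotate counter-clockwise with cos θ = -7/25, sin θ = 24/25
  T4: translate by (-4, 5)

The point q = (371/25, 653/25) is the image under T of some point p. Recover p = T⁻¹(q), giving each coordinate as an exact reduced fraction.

T1 = [1 0 -1; 0 1 3; 0 0 1]
T2·T1 = [-3 0 3; 0 -3 -9; 0 0 1]
T3·…·T1 = [21/25 72/25 39/5; -72/25 21/25 27/5; 0 0 1]
T4·…·T1 = [21/25 72/25 19/5; -72/25 21/25 52/5; 0 0 1]
det M = 9; M⁻¹ = [7/75 -8/25 223/75; 8/25 7/75 -164/75; 0 0 1]
M⁻¹ · (371/25, 653/25)ᵀ = (-4, 5)ᵀ

p = (-4, 5)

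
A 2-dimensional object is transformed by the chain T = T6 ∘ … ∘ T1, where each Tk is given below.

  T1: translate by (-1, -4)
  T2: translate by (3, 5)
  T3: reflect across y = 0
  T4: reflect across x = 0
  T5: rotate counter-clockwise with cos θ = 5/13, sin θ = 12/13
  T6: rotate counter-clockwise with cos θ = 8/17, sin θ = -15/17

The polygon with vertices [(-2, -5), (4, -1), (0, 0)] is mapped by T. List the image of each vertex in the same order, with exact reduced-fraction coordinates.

T1 translate by (-1, -4): (-2, -5) → (-3, -9); (4, -1) → (3, -5); (0, 0) → (-1, -4)
T2 translate by (3, 5): (-3, -9) → (0, -4); (3, -5) → (6, 0); (-1, -4) → (2, 1)
T3 reflect across y = 0: (0, -4) → (0, 4); (6, 0) → (6, 0); (2, 1) → (2, -1)
T4 reflect across x = 0: (0, 4) → (0, 4); (6, 0) → (-6, 0); (2, -1) → (-2, -1)
T5 rotate counter-clockwise with cos θ = 5/13, sin θ = 12/13: (0, 4) → (-48/13, 20/13); (-6, 0) → (-30/13, -72/13); (-2, -1) → (2/13, -29/13)
T6 rotate counter-clockwise with cos θ = 8/17, sin θ = -15/17: (-48/13, 20/13) → (-84/221, 880/221); (-30/13, -72/13) → (-1320/221, -126/221); (2/13, -29/13) → (-419/221, -262/221)

image vertices: (-84/221, 880/221), (-1320/221, -126/221), (-419/221, -262/221)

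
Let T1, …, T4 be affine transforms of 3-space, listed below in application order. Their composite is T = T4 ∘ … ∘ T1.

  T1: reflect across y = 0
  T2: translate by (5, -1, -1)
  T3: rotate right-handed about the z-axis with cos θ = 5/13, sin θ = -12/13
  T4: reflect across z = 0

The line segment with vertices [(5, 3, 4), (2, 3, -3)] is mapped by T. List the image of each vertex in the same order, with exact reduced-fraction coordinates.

image vertices: (2/13, -140/13, -3), (-1, -8, 4)

T1 reflect across y = 0: (5, 3, 4) → (5, -3, 4); (2, 3, -3) → (2, -3, -3)
T2 translate by (5, -1, -1): (5, -3, 4) → (10, -4, 3); (2, -3, -3) → (7, -4, -4)
T3 rotate right-handed about the z-axis with cos θ = 5/13, sin θ = -12/13: (10, -4, 3) → (2/13, -140/13, 3); (7, -4, -4) → (-1, -8, -4)
T4 reflect across z = 0: (2/13, -140/13, 3) → (2/13, -140/13, -3); (-1, -8, -4) → (-1, -8, 4)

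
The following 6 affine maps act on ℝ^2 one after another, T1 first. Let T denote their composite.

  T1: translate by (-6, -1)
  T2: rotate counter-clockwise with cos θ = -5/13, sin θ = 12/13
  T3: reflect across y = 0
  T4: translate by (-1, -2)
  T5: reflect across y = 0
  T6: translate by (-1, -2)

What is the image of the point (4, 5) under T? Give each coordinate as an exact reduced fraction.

T(p) = (-64/13, -44/13)

T1 translate by (-6, -1): (4, 5) → (-2, 4)
T2 rotate counter-clockwise with cos θ = -5/13, sin θ = 12/13: (-2, 4) → (-38/13, -44/13)
T3 reflect across y = 0: (-38/13, -44/13) → (-38/13, 44/13)
T4 translate by (-1, -2): (-38/13, 44/13) → (-51/13, 18/13)
T5 reflect across y = 0: (-51/13, 18/13) → (-51/13, -18/13)
T6 translate by (-1, -2): (-51/13, -18/13) → (-64/13, -44/13)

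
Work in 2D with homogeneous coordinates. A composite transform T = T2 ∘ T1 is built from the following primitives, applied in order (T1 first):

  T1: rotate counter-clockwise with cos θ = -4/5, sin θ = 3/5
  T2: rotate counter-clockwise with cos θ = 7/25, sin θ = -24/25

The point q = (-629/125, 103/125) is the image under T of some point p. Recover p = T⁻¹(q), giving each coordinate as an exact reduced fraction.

T1 = [-4/5 -3/5 0; 3/5 -4/5 0; 0 0 1]
T2·T1 = [44/125 -117/125 0; 117/125 44/125 0; 0 0 1]
det M = 1; M⁻¹ = [44/125 117/125 0; -117/125 44/125 0; 0 0 1]
M⁻¹ · (-629/125, 103/125)ᵀ = (-1, 5)ᵀ

p = (-1, 5)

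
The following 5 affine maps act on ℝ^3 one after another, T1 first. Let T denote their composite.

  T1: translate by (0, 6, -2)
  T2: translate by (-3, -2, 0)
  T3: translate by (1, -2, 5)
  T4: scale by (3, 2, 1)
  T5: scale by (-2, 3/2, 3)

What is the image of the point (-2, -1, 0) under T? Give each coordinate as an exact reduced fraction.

T(p) = (24, 3, 9)

T1 translate by (0, 6, -2): (-2, -1, 0) → (-2, 5, -2)
T2 translate by (-3, -2, 0): (-2, 5, -2) → (-5, 3, -2)
T3 translate by (1, -2, 5): (-5, 3, -2) → (-4, 1, 3)
T4 scale by (3, 2, 1): (-4, 1, 3) → (-12, 2, 3)
T5 scale by (-2, 3/2, 3): (-12, 2, 3) → (24, 3, 9)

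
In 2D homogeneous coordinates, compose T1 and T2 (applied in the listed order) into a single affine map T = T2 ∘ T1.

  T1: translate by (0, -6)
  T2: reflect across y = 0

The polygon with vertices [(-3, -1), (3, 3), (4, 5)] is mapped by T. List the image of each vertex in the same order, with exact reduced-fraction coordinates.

image vertices: (-3, 7), (3, 3), (4, 1)

T1 translate by (0, -6): (-3, -1) → (-3, -7); (3, 3) → (3, -3); (4, 5) → (4, -1)
T2 reflect across y = 0: (-3, -7) → (-3, 7); (3, -3) → (3, 3); (4, -1) → (4, 1)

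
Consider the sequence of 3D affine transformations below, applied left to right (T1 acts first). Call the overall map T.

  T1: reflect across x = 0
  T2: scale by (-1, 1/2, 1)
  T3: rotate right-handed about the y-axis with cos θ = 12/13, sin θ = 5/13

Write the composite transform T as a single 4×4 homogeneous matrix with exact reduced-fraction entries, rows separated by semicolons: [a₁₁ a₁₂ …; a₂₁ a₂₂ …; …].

T = [12/13 0 5/13 0; 0 1/2 0 0; -5/13 0 12/13 0; 0 0 0 1]

T1 = [-1 0 0 0; 0 1 0 0; 0 0 1 0; 0 0 0 1]
T2·T1 = [1 0 0 0; 0 1/2 0 0; 0 0 1 0; 0 0 0 1]
T3·…·T1 = [12/13 0 5/13 0; 0 1/2 0 0; -5/13 0 12/13 0; 0 0 0 1]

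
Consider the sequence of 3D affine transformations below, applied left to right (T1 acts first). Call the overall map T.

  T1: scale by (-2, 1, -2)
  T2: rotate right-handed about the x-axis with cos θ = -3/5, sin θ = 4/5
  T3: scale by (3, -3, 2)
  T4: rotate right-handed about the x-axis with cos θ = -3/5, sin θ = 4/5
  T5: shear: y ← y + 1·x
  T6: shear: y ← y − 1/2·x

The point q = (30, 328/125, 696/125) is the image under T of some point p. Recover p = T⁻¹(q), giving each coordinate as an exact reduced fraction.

p = (-5, 5, -3/5)

T1 = [-2 0 0 0; 0 1 0 0; 0 0 -2 0; 0 0 0 1]
T2·T1 = [-2 0 0 0; 0 -3/5 8/5 0; 0 4/5 6/5 0; 0 0 0 1]
T3·…·T1 = [-6 0 0 0; 0 9/5 -24/5 0; 0 8/5 12/5 0; 0 0 0 1]
T4·…·T1 = [-6 0 0 0; 0 -59/25 24/25 0; 0 12/25 -132/25 0; 0 0 0 1]
T5·…·T1 = [-6 0 0 0; -6 -59/25 24/25 0; 0 12/25 -132/25 0; 0 0 0 1]
T6·…·T1 = [-6 0 0 0; -3 -59/25 24/25 0; 0 12/25 -132/25 0; 0 0 0 1]
det M = -72; M⁻¹ = [-1/6 0 0 0; 11/50 -11/25 -2/25 0; 1/50 -1/25 -59/300 0; 0 0 0 1]
M⁻¹ · (30, 328/125, 696/125)ᵀ = (-5, 5, -3/5)ᵀ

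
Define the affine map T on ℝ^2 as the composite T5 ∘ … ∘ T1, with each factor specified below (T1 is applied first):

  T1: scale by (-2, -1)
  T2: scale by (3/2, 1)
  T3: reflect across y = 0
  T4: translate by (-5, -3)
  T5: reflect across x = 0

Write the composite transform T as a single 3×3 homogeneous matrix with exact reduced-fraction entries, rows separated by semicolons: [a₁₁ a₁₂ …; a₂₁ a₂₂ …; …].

T = [3 0 5; 0 1 -3; 0 0 1]

T1 = [-2 0 0; 0 -1 0; 0 0 1]
T2·T1 = [-3 0 0; 0 -1 0; 0 0 1]
T3·…·T1 = [-3 0 0; 0 1 0; 0 0 1]
T4·…·T1 = [-3 0 -5; 0 1 -3; 0 0 1]
T5·…·T1 = [3 0 5; 0 1 -3; 0 0 1]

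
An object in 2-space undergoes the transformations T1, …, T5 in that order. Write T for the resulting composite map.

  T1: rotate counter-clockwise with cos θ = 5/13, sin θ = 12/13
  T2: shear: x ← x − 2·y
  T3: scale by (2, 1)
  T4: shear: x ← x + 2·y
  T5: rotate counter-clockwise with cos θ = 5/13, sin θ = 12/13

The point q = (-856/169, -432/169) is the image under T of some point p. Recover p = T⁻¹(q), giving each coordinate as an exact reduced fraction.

T1 = [5/13 -12/13 0; 12/13 5/13 0; 0 0 1]
T2·T1 = [-19/13 -22/13 0; 12/13 5/13 0; 0 0 1]
T3·…·T1 = [-38/13 -44/13 0; 12/13 5/13 0; 0 0 1]
T4·…·T1 = [-14/13 -34/13 0; 12/13 5/13 0; 0 0 1]
T5·…·T1 = [-214/169 -230/169 0; -108/169 -383/169 0; 0 0 1]
det M = 2; M⁻¹ = [-383/338 115/169 0; 54/169 -107/169 0; 0 0 1]
M⁻¹ · (-856/169, -432/169)ᵀ = (4, 0)ᵀ

p = (4, 0)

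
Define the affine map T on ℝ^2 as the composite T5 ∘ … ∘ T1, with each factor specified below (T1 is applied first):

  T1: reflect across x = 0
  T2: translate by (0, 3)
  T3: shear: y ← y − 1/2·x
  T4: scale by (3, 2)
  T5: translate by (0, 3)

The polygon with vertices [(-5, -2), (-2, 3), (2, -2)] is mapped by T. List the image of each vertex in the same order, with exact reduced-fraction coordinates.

T1 reflect across x = 0: (-5, -2) → (5, -2); (-2, 3) → (2, 3); (2, -2) → (-2, -2)
T2 translate by (0, 3): (5, -2) → (5, 1); (2, 3) → (2, 6); (-2, -2) → (-2, 1)
T3 shear: y ← y − 1/2·x: (5, 1) → (5, -3/2); (2, 6) → (2, 5); (-2, 1) → (-2, 2)
T4 scale by (3, 2): (5, -3/2) → (15, -3); (2, 5) → (6, 10); (-2, 2) → (-6, 4)
T5 translate by (0, 3): (15, -3) → (15, 0); (6, 10) → (6, 13); (-6, 4) → (-6, 7)

image vertices: (15, 0), (6, 13), (-6, 7)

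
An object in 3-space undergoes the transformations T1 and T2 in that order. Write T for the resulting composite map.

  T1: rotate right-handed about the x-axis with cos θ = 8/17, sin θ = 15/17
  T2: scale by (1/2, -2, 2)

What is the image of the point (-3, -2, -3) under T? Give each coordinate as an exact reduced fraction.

T(p) = (-3/2, -58/17, -108/17)

T1 rotate right-handed about the x-axis with cos θ = 8/17, sin θ = 15/17: (-3, -2, -3) → (-3, 29/17, -54/17)
T2 scale by (1/2, -2, 2): (-3, 29/17, -54/17) → (-3/2, -58/17, -108/17)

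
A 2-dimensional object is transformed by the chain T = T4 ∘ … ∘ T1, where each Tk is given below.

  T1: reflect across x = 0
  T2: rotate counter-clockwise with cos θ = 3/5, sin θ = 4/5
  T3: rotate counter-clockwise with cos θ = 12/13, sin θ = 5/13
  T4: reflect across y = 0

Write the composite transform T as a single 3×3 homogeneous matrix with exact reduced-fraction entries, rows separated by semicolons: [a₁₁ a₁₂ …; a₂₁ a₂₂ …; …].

T1 = [-1 0 0; 0 1 0; 0 0 1]
T2·T1 = [-3/5 -4/5 0; -4/5 3/5 0; 0 0 1]
T3·…·T1 = [-16/65 -63/65 0; -63/65 16/65 0; 0 0 1]
T4·…·T1 = [-16/65 -63/65 0; 63/65 -16/65 0; 0 0 1]

T = [-16/65 -63/65 0; 63/65 -16/65 0; 0 0 1]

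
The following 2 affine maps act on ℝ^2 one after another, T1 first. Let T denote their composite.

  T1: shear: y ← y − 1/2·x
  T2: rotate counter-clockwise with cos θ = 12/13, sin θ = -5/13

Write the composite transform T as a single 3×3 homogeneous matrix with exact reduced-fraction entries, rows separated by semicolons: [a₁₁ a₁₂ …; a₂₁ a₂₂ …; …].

T1 = [1 0 0; -1/2 1 0; 0 0 1]
T2·T1 = [19/26 5/13 0; -11/13 12/13 0; 0 0 1]

T = [19/26 5/13 0; -11/13 12/13 0; 0 0 1]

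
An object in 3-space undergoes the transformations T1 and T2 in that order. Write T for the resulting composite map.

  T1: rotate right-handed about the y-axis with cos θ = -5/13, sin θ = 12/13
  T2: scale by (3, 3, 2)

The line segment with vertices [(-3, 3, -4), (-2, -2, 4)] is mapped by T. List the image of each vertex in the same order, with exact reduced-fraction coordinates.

image vertices: (-99/13, 9, 112/13), (174/13, -6, 8/13)

T1 rotate right-handed about the y-axis with cos θ = -5/13, sin θ = 12/13: (-3, 3, -4) → (-33/13, 3, 56/13); (-2, -2, 4) → (58/13, -2, 4/13)
T2 scale by (3, 3, 2): (-33/13, 3, 56/13) → (-99/13, 9, 112/13); (58/13, -2, 4/13) → (174/13, -6, 8/13)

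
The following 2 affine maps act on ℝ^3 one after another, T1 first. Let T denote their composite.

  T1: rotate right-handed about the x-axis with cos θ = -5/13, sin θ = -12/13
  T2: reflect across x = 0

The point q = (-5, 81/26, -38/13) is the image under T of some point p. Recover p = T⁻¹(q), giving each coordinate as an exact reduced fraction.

T1 = [1 0 0 0; 0 -5/13 12/13 0; 0 -12/13 -5/13 0; 0 0 0 1]
T2·T1 = [-1 0 0 0; 0 -5/13 12/13 0; 0 -12/13 -5/13 0; 0 0 0 1]
det M = -1; M⁻¹ = [-1 0 0 0; 0 -5/13 -12/13 0; 0 12/13 -5/13 0; 0 0 0 1]
M⁻¹ · (-5, 81/26, -38/13)ᵀ = (5, 3/2, 4)ᵀ

p = (5, 3/2, 4)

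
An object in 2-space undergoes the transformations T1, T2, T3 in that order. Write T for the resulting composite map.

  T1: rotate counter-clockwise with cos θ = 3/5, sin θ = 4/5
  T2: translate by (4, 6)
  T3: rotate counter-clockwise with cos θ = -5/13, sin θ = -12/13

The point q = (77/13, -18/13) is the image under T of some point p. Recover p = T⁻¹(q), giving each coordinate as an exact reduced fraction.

p = (-3, 4)

T1 = [3/5 -4/5 0; 4/5 3/5 0; 0 0 1]
T2·T1 = [3/5 -4/5 4; 4/5 3/5 6; 0 0 1]
T3·…·T1 = [33/65 56/65 4; -56/65 33/65 -6; 0 0 1]
det M = 1; M⁻¹ = [33/65 -56/65 -36/5; 56/65 33/65 -2/5; 0 0 1]
M⁻¹ · (77/13, -18/13)ᵀ = (-3, 4)ᵀ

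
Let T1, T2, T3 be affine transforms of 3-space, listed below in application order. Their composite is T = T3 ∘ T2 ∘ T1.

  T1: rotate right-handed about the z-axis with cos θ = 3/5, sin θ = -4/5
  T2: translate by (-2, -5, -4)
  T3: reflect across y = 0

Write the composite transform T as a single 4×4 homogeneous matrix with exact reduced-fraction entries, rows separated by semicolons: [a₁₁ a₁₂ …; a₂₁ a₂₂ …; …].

T = [3/5 4/5 0 -2; 4/5 -3/5 0 5; 0 0 1 -4; 0 0 0 1]

T1 = [3/5 4/5 0 0; -4/5 3/5 0 0; 0 0 1 0; 0 0 0 1]
T2·T1 = [3/5 4/5 0 -2; -4/5 3/5 0 -5; 0 0 1 -4; 0 0 0 1]
T3·…·T1 = [3/5 4/5 0 -2; 4/5 -3/5 0 5; 0 0 1 -4; 0 0 0 1]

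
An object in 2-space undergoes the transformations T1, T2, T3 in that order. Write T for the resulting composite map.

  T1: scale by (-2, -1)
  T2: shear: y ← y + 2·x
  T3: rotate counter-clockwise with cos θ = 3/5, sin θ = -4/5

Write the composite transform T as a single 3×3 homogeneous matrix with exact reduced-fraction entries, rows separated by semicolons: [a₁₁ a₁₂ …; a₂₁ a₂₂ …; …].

T = [-22/5 -4/5 0; -4/5 -3/5 0; 0 0 1]

T1 = [-2 0 0; 0 -1 0; 0 0 1]
T2·T1 = [-2 0 0; -4 -1 0; 0 0 1]
T3·…·T1 = [-22/5 -4/5 0; -4/5 -3/5 0; 0 0 1]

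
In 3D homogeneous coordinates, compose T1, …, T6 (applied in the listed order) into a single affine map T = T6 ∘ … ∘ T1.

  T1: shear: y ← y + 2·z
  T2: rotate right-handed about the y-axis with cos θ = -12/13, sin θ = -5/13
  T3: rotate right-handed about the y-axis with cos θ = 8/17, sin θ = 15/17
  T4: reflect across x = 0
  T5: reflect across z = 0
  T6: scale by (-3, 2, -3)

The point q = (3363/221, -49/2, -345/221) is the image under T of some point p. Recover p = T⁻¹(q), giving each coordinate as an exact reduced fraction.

T1 = [1 0 0 0; 0 1 2 0; 0 0 1 0; 0 0 0 1]
T2·T1 = [-12/13 0 -5/13 0; 0 1 2 0; 5/13 0 -12/13 0; 0 0 0 1]
T3·…·T1 = [-21/221 0 -220/221 0; 0 1 2 0; 220/221 0 -21/221 0; 0 0 0 1]
T4·…·T1 = [21/221 0 220/221 0; 0 1 2 0; 220/221 0 -21/221 0; 0 0 0 1]
T5·…·T1 = [21/221 0 220/221 0; 0 1 2 0; -220/221 0 21/221 0; 0 0 0 1]
T6·…·T1 = [-63/221 0 -660/221 0; 0 2 4 0; 660/221 0 -63/221 0; 0 0 0 1]
det M = 18; M⁻¹ = [-7/221 0 220/663 0; 440/663 1/2 14/221 0; -220/663 0 -7/221 0; 0 0 0 1]
M⁻¹ · (3363/221, -49/2, -345/221)ᵀ = (-1, -9/4, -5)ᵀ

p = (-1, -9/4, -5)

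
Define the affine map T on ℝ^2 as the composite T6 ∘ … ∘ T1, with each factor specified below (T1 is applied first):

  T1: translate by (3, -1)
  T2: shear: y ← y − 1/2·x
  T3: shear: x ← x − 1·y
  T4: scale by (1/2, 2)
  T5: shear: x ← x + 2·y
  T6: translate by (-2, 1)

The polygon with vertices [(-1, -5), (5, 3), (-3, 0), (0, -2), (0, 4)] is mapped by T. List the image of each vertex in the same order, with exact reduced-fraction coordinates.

image vertices: (-51/2, -13), (-5, -3), (-11/2, -1), (-65/4, -8), (19/4, 4)

T1 translate by (3, -1): (-1, -5) → (2, -6); (5, 3) → (8, 2); (-3, 0) → (0, -1); (0, -2) → (3, -3); (0, 4) → (3, 3)
T2 shear: y ← y − 1/2·x: (2, -6) → (2, -7); (8, 2) → (8, -2); (0, -1) → (0, -1); (3, -3) → (3, -9/2); (3, 3) → (3, 3/2)
T3 shear: x ← x − 1·y: (2, -7) → (9, -7); (8, -2) → (10, -2); (0, -1) → (1, -1); (3, -9/2) → (15/2, -9/2); (3, 3/2) → (3/2, 3/2)
T4 scale by (1/2, 2): (9, -7) → (9/2, -14); (10, -2) → (5, -4); (1, -1) → (1/2, -2); (15/2, -9/2) → (15/4, -9); (3/2, 3/2) → (3/4, 3)
T5 shear: x ← x + 2·y: (9/2, -14) → (-47/2, -14); (5, -4) → (-3, -4); (1/2, -2) → (-7/2, -2); (15/4, -9) → (-57/4, -9); (3/4, 3) → (27/4, 3)
T6 translate by (-2, 1): (-47/2, -14) → (-51/2, -13); (-3, -4) → (-5, -3); (-7/2, -2) → (-11/2, -1); (-57/4, -9) → (-65/4, -8); (27/4, 3) → (19/4, 4)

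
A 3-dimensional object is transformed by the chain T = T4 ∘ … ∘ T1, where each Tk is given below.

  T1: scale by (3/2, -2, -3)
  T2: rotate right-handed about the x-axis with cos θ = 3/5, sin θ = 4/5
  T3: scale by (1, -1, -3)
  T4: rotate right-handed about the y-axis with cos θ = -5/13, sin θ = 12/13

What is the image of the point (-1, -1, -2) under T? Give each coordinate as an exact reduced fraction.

T(p) = (-1797/130, 18/5, 96/13)

T1 scale by (3/2, -2, -3): (-1, -1, -2) → (-3/2, 2, 6)
T2 rotate right-handed about the x-axis with cos θ = 3/5, sin θ = 4/5: (-3/2, 2, 6) → (-3/2, -18/5, 26/5)
T3 scale by (1, -1, -3): (-3/2, -18/5, 26/5) → (-3/2, 18/5, -78/5)
T4 rotate right-handed about the y-axis with cos θ = -5/13, sin θ = 12/13: (-3/2, 18/5, -78/5) → (-1797/130, 18/5, 96/13)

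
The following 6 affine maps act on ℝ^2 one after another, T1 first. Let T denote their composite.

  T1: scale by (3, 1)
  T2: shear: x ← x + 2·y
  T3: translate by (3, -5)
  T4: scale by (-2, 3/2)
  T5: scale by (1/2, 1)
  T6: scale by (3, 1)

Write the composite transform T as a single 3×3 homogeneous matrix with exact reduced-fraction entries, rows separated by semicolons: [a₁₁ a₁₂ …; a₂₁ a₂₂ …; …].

T = [-9 -6 -9; 0 3/2 -15/2; 0 0 1]

T1 = [3 0 0; 0 1 0; 0 0 1]
T2·T1 = [3 2 0; 0 1 0; 0 0 1]
T3·…·T1 = [3 2 3; 0 1 -5; 0 0 1]
T4·…·T1 = [-6 -4 -6; 0 3/2 -15/2; 0 0 1]
T5·…·T1 = [-3 -2 -3; 0 3/2 -15/2; 0 0 1]
T6·…·T1 = [-9 -6 -9; 0 3/2 -15/2; 0 0 1]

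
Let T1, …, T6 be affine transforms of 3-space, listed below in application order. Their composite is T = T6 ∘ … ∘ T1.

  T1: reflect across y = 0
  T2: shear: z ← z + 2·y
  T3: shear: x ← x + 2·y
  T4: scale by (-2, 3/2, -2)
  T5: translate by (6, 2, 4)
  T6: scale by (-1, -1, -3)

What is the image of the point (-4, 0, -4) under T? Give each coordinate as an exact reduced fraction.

T(p) = (-14, -2, -36)

T1 reflect across y = 0: (-4, 0, -4) → (-4, 0, -4)
T2 shear: z ← z + 2·y: (-4, 0, -4) → (-4, 0, -4)
T3 shear: x ← x + 2·y: (-4, 0, -4) → (-4, 0, -4)
T4 scale by (-2, 3/2, -2): (-4, 0, -4) → (8, 0, 8)
T5 translate by (6, 2, 4): (8, 0, 8) → (14, 2, 12)
T6 scale by (-1, -1, -3): (14, 2, 12) → (-14, -2, -36)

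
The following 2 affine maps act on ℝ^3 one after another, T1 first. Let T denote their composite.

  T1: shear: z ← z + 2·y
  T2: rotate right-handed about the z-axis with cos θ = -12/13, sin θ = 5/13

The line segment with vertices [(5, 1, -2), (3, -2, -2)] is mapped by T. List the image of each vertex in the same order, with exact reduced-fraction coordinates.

T1 shear: z ← z + 2·y: (5, 1, -2) → (5, 1, 0); (3, -2, -2) → (3, -2, -6)
T2 rotate right-handed about the z-axis with cos θ = -12/13, sin θ = 5/13: (5, 1, 0) → (-5, 1, 0); (3, -2, -6) → (-2, 3, -6)

image vertices: (-5, 1, 0), (-2, 3, -6)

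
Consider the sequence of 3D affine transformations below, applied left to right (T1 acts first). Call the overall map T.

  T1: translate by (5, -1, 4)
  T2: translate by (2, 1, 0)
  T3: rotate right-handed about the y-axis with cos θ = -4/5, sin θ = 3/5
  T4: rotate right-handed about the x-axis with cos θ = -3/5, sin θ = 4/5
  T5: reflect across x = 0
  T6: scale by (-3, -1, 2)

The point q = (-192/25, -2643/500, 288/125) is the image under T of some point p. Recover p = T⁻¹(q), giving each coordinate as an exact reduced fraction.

T1 = [1 0 0 5; 0 1 0 -1; 0 0 1 4; 0 0 0 1]
T2·T1 = [1 0 0 7; 0 1 0 0; 0 0 1 4; 0 0 0 1]
T3·…·T1 = [-4/5 0 3/5 -16/5; 0 1 0 0; -3/5 0 -4/5 -37/5; 0 0 0 1]
T4·…·T1 = [-4/5 0 3/5 -16/5; 12/25 -3/5 16/25 148/25; 9/25 4/5 12/25 111/25; 0 0 0 1]
T5·…·T1 = [4/5 0 -3/5 16/5; 12/25 -3/5 16/25 148/25; 9/25 4/5 12/25 111/25; 0 0 0 1]
T6·…·T1 = [-12/5 0 9/5 -48/5; -12/25 3/5 -16/25 -148/25; 18/25 8/5 24/25 222/25; 0 0 0 1]
det M = -6; M⁻¹ = [-4/15 -12/25 9/50 -7; 0 3/5 2/5 0; 1/5 -16/25 6/25 -4; 0 0 0 1]
M⁻¹ · (-192/25, -2643/500, 288/125)ᵀ = (-2, -9/4, -8/5)ᵀ

p = (-2, -9/4, -8/5)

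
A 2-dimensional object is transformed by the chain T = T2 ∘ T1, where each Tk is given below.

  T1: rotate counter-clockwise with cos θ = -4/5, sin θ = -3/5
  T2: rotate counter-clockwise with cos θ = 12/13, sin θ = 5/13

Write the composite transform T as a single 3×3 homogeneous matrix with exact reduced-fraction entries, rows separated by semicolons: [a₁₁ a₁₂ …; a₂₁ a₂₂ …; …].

T = [-33/65 56/65 0; -56/65 -33/65 0; 0 0 1]

T1 = [-4/5 3/5 0; -3/5 -4/5 0; 0 0 1]
T2·T1 = [-33/65 56/65 0; -56/65 -33/65 0; 0 0 1]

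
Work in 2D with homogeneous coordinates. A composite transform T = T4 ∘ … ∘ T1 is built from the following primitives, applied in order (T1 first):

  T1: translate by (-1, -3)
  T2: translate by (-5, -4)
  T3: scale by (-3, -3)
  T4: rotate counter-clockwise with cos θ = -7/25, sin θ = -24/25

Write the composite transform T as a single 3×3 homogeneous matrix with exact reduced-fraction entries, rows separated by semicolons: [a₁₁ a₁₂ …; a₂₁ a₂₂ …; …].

T = [21/25 -72/25 378/25; 72/25 21/25 -579/25; 0 0 1]

T1 = [1 0 -1; 0 1 -3; 0 0 1]
T2·T1 = [1 0 -6; 0 1 -7; 0 0 1]
T3·…·T1 = [-3 0 18; 0 -3 21; 0 0 1]
T4·…·T1 = [21/25 -72/25 378/25; 72/25 21/25 -579/25; 0 0 1]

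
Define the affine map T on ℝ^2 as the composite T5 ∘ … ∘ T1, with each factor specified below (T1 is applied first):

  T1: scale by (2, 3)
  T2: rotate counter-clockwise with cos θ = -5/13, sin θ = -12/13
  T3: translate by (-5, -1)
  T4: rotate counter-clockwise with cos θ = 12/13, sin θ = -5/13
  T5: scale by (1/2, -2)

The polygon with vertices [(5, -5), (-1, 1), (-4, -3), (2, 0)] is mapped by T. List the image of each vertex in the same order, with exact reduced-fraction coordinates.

image vertices: (-1915/169, -1558/169), (-124/169, -94/169), (-478/169, -4402/169), (-1325/338, 614/169)

T1 scale by (2, 3): (5, -5) → (10, -15); (-1, 1) → (-2, 3); (-4, -3) → (-8, -9); (2, 0) → (4, 0)
T2 rotate counter-clockwise with cos θ = -5/13, sin θ = -12/13: (10, -15) → (-230/13, -45/13); (-2, 3) → (46/13, 9/13); (-8, -9) → (-68/13, 141/13); (4, 0) → (-20/13, -48/13)
T3 translate by (-5, -1): (-230/13, -45/13) → (-295/13, -58/13); (46/13, 9/13) → (-19/13, -4/13); (-68/13, 141/13) → (-133/13, 128/13); (-20/13, -48/13) → (-85/13, -61/13)
T4 rotate counter-clockwise with cos θ = 12/13, sin θ = -5/13: (-295/13, -58/13) → (-3830/169, 779/169); (-19/13, -4/13) → (-248/169, 47/169); (-133/13, 128/13) → (-956/169, 2201/169); (-85/13, -61/13) → (-1325/169, -307/169)
T5 scale by (1/2, -2): (-3830/169, 779/169) → (-1915/169, -1558/169); (-248/169, 47/169) → (-124/169, -94/169); (-956/169, 2201/169) → (-478/169, -4402/169); (-1325/169, -307/169) → (-1325/338, 614/169)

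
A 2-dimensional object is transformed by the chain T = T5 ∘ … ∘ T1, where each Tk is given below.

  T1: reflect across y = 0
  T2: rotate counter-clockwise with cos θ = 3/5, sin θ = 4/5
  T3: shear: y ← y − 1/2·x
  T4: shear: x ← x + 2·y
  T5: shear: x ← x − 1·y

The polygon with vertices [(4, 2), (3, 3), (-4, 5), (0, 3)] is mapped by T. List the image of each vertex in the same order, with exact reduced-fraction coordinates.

T1 reflect across y = 0: (4, 2) → (4, -2); (3, 3) → (3, -3); (-4, 5) → (-4, -5); (0, 3) → (0, -3)
T2 rotate counter-clockwise with cos θ = 3/5, sin θ = 4/5: (4, -2) → (4, 2); (3, -3) → (21/5, 3/5); (-4, -5) → (8/5, -31/5); (0, -3) → (12/5, -9/5)
T3 shear: y ← y − 1/2·x: (4, 2) → (4, 0); (21/5, 3/5) → (21/5, -3/2); (8/5, -31/5) → (8/5, -7); (12/5, -9/5) → (12/5, -3)
T4 shear: x ← x + 2·y: (4, 0) → (4, 0); (21/5, -3/2) → (6/5, -3/2); (8/5, -7) → (-62/5, -7); (12/5, -3) → (-18/5, -3)
T5 shear: x ← x − 1·y: (4, 0) → (4, 0); (6/5, -3/2) → (27/10, -3/2); (-62/5, -7) → (-27/5, -7); (-18/5, -3) → (-3/5, -3)

image vertices: (4, 0), (27/10, -3/2), (-27/5, -7), (-3/5, -3)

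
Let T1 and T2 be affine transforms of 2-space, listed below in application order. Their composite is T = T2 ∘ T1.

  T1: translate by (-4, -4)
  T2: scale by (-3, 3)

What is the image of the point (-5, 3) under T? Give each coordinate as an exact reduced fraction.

T(p) = (27, -3)

T1 translate by (-4, -4): (-5, 3) → (-9, -1)
T2 scale by (-3, 3): (-9, -1) → (27, -3)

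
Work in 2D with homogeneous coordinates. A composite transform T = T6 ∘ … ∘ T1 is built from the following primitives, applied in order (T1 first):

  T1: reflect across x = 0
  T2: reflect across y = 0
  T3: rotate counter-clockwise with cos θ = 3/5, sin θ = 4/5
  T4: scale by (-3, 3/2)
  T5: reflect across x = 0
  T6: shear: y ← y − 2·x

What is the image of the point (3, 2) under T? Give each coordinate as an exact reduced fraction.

T1 reflect across x = 0: (3, 2) → (-3, 2)
T2 reflect across y = 0: (-3, 2) → (-3, -2)
T3 rotate counter-clockwise with cos θ = 3/5, sin θ = 4/5: (-3, -2) → (-1/5, -18/5)
T4 scale by (-3, 3/2): (-1/5, -18/5) → (3/5, -27/5)
T5 reflect across x = 0: (3/5, -27/5) → (-3/5, -27/5)
T6 shear: y ← y − 2·x: (-3/5, -27/5) → (-3/5, -21/5)

T(p) = (-3/5, -21/5)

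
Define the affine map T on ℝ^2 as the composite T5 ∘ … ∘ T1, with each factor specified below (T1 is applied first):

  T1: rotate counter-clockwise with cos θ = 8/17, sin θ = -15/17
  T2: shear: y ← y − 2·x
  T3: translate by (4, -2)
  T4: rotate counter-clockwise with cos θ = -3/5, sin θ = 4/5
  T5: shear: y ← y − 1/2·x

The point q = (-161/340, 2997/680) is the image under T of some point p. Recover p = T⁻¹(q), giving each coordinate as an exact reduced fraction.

T1 = [8/17 15/17 0; -15/17 8/17 0; 0 0 1]
T2·T1 = [8/17 15/17 0; -31/17 -22/17 0; 0 0 1]
T3·…·T1 = [8/17 15/17 4; -31/17 -22/17 -2; 0 0 1]
T4·…·T1 = [20/17 43/85 -4/5; 25/17 126/85 22/5; 0 0 1]
T5·…·T1 = [20/17 43/85 -4/5; 15/17 209/170 24/5; 0 0 1]
det M = 1; M⁻¹ = [209/170 -43/85 58/17; -15/17 20/17 -108/17; 0 0 1]
M⁻¹ · (-161/340, 2997/680)ᵀ = (3/5, -3/4)ᵀ

p = (3/5, -3/4)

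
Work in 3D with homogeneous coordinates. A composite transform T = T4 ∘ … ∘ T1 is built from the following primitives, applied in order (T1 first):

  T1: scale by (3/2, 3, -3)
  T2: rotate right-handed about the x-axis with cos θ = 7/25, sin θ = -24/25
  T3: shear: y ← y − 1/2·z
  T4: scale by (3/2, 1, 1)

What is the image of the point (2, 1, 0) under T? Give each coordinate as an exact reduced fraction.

T1 scale by (3/2, 3, -3): (2, 1, 0) → (3, 3, 0)
T2 rotate right-handed about the x-axis with cos θ = 7/25, sin θ = -24/25: (3, 3, 0) → (3, 21/25, -72/25)
T3 shear: y ← y − 1/2·z: (3, 21/25, -72/25) → (3, 57/25, -72/25)
T4 scale by (3/2, 1, 1): (3, 57/25, -72/25) → (9/2, 57/25, -72/25)

T(p) = (9/2, 57/25, -72/25)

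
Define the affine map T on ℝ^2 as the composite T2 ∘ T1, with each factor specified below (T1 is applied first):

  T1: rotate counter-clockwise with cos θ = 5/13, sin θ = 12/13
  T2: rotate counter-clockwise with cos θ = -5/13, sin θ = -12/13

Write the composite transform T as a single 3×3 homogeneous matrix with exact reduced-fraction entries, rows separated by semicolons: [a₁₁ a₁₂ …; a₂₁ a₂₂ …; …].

T1 = [5/13 -12/13 0; 12/13 5/13 0; 0 0 1]
T2·T1 = [119/169 120/169 0; -120/169 119/169 0; 0 0 1]

T = [119/169 120/169 0; -120/169 119/169 0; 0 0 1]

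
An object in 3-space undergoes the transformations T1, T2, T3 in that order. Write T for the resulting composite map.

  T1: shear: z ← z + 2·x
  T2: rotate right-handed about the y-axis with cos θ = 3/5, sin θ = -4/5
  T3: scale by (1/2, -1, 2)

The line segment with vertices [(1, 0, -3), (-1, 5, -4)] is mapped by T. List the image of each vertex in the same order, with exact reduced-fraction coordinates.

image vertices: (7/10, 0, 2/5), (21/10, -5, -44/5)

T1 shear: z ← z + 2·x: (1, 0, -3) → (1, 0, -1); (-1, 5, -4) → (-1, 5, -6)
T2 rotate right-handed about the y-axis with cos θ = 3/5, sin θ = -4/5: (1, 0, -1) → (7/5, 0, 1/5); (-1, 5, -6) → (21/5, 5, -22/5)
T3 scale by (1/2, -1, 2): (7/5, 0, 1/5) → (7/10, 0, 2/5); (21/5, 5, -22/5) → (21/10, -5, -44/5)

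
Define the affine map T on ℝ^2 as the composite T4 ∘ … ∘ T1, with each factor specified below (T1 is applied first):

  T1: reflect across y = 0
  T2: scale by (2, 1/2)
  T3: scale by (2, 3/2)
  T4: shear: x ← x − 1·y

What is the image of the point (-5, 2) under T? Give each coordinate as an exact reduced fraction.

T(p) = (-37/2, -3/2)

T1 reflect across y = 0: (-5, 2) → (-5, -2)
T2 scale by (2, 1/2): (-5, -2) → (-10, -1)
T3 scale by (2, 3/2): (-10, -1) → (-20, -3/2)
T4 shear: x ← x − 1·y: (-20, -3/2) → (-37/2, -3/2)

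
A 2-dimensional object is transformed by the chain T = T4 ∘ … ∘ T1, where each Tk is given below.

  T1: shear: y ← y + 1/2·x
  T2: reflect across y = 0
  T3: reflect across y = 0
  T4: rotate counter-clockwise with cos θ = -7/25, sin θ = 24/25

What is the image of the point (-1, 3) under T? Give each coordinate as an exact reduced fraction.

T1 shear: y ← y + 1/2·x: (-1, 3) → (-1, 5/2)
T2 reflect across y = 0: (-1, 5/2) → (-1, -5/2)
T3 reflect across y = 0: (-1, -5/2) → (-1, 5/2)
T4 rotate counter-clockwise with cos θ = -7/25, sin θ = 24/25: (-1, 5/2) → (-53/25, -83/50)

T(p) = (-53/25, -83/50)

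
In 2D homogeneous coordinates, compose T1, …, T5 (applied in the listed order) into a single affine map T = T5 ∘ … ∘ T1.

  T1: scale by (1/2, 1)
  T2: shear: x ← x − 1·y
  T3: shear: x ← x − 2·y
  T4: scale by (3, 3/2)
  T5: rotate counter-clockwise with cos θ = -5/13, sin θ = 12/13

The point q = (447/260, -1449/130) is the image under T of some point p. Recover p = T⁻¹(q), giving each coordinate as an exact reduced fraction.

p = (7/2, 9/5)

T1 = [1/2 0 0; 0 1 0; 0 0 1]
T2·T1 = [1/2 -1 0; 0 1 0; 0 0 1]
T3·…·T1 = [1/2 -3 0; 0 1 0; 0 0 1]
T4·…·T1 = [3/2 -9 0; 0 3/2 0; 0 0 1]
T5·…·T1 = [-15/26 27/13 0; 18/13 -231/26 0; 0 0 1]
det M = 9/4; M⁻¹ = [-154/39 -12/13 0; -8/13 -10/39 0; 0 0 1]
M⁻¹ · (447/260, -1449/130)ᵀ = (7/2, 9/5)ᵀ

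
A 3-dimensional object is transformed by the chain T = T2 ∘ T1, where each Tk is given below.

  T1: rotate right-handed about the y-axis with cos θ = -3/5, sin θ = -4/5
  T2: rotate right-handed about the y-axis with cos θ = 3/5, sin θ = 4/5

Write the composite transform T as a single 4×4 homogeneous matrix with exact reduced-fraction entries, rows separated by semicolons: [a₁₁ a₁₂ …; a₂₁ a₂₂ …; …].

T1 = [-3/5 0 -4/5 0; 0 1 0 0; 4/5 0 -3/5 0; 0 0 0 1]
T2·T1 = [7/25 0 -24/25 0; 0 1 0 0; 24/25 0 7/25 0; 0 0 0 1]

T = [7/25 0 -24/25 0; 0 1 0 0; 24/25 0 7/25 0; 0 0 0 1]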